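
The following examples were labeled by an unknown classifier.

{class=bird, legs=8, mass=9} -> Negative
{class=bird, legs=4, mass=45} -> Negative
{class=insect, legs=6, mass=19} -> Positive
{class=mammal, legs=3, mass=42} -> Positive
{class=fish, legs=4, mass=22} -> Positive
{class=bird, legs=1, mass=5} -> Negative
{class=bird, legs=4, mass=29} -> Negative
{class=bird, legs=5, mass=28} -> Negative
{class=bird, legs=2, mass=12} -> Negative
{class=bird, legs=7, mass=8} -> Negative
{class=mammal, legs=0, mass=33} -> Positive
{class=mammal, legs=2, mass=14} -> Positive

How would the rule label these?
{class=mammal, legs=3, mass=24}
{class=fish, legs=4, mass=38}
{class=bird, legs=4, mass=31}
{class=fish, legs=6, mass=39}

The classifier is using: class is not bird.
Positive: {class=mammal, legs=3, mass=24}, since class is mammal. Positive: {class=fish, legs=4, mass=38}, since class is fish. Negative: {class=bird, legs=4, mass=31}, since class is bird. Positive: {class=fish, legs=6, mass=39}, since class is fish.

Positive, Positive, Negative, Positive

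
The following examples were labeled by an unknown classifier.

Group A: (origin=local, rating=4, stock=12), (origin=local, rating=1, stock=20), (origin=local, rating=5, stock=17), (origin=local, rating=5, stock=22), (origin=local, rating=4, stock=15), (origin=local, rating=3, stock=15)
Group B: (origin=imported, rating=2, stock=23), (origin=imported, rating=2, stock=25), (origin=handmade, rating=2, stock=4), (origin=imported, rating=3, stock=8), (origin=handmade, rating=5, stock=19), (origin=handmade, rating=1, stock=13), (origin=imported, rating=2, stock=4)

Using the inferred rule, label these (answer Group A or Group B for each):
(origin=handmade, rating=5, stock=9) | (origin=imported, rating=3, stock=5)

Checking candidate rules against both groups, what survives is: origin is local.

Group B, Group B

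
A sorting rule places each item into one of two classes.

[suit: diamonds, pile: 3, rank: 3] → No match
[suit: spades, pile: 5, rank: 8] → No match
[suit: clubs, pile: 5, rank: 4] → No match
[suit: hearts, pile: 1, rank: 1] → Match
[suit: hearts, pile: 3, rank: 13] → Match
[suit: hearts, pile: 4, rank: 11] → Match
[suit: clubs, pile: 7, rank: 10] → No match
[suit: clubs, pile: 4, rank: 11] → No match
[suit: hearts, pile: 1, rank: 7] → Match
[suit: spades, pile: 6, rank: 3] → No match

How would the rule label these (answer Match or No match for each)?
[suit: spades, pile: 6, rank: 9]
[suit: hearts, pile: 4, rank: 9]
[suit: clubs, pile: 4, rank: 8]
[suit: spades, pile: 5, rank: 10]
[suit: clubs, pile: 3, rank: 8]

Checking candidate rules against both groups, what survives is: suit is hearts.
No match: [suit: spades, pile: 6, rank: 9], since suit is spades. Match: [suit: hearts, pile: 4, rank: 9], since suit is hearts. No match: [suit: clubs, pile: 4, rank: 8], since suit is clubs. No match: [suit: spades, pile: 5, rank: 10], since suit is spades. No match: [suit: clubs, pile: 3, rank: 8], since suit is clubs.

No match, Match, No match, No match, No match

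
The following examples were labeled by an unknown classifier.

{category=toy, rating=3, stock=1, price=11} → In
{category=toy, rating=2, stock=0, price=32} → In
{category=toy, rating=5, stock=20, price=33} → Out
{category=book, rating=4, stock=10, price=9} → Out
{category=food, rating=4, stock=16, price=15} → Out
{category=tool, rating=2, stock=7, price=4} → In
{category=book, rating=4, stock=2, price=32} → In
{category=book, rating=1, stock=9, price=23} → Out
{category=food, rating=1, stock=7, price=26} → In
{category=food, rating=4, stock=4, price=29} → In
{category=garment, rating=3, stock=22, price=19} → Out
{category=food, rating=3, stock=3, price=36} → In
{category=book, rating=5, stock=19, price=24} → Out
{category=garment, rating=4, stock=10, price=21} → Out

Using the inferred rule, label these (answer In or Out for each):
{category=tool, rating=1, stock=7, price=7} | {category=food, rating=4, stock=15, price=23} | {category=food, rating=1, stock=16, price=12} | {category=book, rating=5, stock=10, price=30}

In, Out, Out, Out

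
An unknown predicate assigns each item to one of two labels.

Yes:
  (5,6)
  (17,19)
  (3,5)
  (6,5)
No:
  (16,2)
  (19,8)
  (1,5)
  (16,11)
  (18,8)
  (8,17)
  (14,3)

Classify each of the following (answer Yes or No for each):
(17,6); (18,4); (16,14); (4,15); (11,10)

The classifier is using: |first − second| ≤ 2.
(17,6): |17−6| = 11, does not fit → No.
(18,4): |18−4| = 14, does not fit → No.
(16,14): |16−14| = 2, passes → Yes.
(4,15): |4−15| = 11, does not fit → No.
(11,10): |11−10| = 1, passes → Yes.

No, No, Yes, No, Yes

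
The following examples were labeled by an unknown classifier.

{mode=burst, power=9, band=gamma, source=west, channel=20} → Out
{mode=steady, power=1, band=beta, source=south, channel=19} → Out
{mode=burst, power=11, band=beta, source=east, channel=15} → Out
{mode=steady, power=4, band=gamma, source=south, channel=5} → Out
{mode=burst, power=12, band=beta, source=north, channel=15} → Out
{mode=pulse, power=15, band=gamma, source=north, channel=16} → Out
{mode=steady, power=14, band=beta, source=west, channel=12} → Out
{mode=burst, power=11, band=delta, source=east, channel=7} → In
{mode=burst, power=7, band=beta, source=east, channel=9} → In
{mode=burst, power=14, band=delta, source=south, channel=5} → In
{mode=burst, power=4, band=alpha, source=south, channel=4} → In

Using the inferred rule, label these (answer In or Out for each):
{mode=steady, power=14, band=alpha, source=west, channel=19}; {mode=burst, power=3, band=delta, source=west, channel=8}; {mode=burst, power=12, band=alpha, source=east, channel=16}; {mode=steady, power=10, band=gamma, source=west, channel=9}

'In' ⟺ mode is burst AND channel ≤ 9.

Out, In, Out, Out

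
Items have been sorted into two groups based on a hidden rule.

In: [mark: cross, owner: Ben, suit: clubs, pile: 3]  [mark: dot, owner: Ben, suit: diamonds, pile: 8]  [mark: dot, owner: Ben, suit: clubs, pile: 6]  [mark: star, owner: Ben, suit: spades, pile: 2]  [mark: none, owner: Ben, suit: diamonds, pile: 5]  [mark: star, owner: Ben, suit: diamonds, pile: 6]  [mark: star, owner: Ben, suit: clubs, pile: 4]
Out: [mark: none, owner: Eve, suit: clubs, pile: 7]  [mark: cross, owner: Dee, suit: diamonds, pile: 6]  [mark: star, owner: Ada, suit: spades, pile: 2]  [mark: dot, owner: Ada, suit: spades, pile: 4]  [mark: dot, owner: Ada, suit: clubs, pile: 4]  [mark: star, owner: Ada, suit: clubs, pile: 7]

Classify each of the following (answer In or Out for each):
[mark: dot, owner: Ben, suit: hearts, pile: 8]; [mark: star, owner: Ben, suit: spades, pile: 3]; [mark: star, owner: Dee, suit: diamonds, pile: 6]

All 'In' examples share one property — owner is Ben — and every 'Out' example lacks it.
[mark: dot, owner: Ben, suit: hearts, pile: 8]: owner is Ben — fits, so In. [mark: star, owner: Ben, suit: spades, pile: 3]: owner is Ben — fits, so In. [mark: star, owner: Dee, suit: diamonds, pile: 6]: owner is Dee — lacks this property, so Out.

In, In, Out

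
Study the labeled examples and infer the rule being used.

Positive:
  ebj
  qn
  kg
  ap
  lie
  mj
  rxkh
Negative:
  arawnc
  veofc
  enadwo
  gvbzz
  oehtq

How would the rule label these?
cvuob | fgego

Negative, Negative

The rule appears to be: length ≤ 4.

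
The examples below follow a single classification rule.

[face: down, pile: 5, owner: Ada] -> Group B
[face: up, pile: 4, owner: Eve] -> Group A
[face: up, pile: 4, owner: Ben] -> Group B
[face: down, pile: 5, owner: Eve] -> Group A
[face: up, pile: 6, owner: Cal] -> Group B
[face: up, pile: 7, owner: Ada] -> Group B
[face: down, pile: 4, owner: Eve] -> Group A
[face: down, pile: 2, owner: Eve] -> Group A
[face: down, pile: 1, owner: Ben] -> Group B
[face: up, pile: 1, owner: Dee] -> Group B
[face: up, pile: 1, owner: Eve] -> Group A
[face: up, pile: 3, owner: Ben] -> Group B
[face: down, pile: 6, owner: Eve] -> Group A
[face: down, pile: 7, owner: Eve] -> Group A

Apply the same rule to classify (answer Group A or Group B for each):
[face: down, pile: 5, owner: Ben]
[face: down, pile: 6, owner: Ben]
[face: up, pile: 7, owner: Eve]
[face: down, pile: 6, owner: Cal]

Group B, Group B, Group A, Group B

The classifier is using: owner is Eve.
[face: down, pile: 5, owner: Ben] — owner is Ben, hence Group B. [face: down, pile: 6, owner: Ben] — owner is Ben, hence Group B. [face: up, pile: 7, owner: Eve] — owner is Eve, hence Group A. [face: down, pile: 6, owner: Cal] — owner is Cal, hence Group B.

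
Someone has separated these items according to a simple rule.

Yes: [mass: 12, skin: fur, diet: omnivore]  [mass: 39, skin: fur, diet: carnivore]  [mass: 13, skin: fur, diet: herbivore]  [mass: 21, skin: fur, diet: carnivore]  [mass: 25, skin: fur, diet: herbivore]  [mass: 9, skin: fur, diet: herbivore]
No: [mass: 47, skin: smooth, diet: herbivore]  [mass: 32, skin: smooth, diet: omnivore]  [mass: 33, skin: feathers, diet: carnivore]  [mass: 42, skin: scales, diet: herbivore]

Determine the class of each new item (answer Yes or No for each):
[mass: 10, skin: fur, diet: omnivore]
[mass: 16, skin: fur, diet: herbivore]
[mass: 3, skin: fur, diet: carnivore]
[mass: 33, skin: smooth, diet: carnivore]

The common property of the 'Yes' items is: skin is fur. No 'No' item has it.
[mass: 10, skin: fur, diet: omnivore]: skin is fur — has this property, so Yes.
[mass: 16, skin: fur, diet: herbivore]: skin is fur — has this property, so Yes.
[mass: 3, skin: fur, diet: carnivore]: skin is fur — has this property, so Yes.
[mass: 33, skin: smooth, diet: carnivore]: skin is smooth — does not satisfy this, so No.

Yes, Yes, Yes, No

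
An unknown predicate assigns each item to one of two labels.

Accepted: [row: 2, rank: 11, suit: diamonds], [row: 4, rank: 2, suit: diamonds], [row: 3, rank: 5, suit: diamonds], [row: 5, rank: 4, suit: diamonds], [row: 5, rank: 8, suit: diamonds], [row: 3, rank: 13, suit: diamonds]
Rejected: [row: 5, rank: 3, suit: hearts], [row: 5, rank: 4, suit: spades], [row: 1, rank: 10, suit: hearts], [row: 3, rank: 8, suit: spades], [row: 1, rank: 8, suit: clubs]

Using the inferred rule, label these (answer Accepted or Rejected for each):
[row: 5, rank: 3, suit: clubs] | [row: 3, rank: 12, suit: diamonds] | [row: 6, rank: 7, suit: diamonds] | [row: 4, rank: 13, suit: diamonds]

Rejected, Accepted, Accepted, Accepted

The rule appears to be: suit is diamonds.
[row: 5, rank: 3, suit: clubs]: suit is clubs, does not pass → Rejected.
[row: 3, rank: 12, suit: diamonds]: suit is diamonds, qualifies → Accepted.
[row: 6, rank: 7, suit: diamonds]: suit is diamonds, qualifies → Accepted.
[row: 4, rank: 13, suit: diamonds]: suit is diamonds, qualifies → Accepted.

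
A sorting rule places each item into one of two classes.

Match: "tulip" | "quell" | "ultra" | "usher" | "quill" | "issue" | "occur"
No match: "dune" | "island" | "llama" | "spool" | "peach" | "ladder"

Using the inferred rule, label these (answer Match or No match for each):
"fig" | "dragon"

No match, No match

The simplest hypothesis consistent with all the labels is: odd length AND contains 'u'.
"fig": length 3, no 'u', doesn't match → No match. "dragon": length 6, no 'u', doesn't match → No match.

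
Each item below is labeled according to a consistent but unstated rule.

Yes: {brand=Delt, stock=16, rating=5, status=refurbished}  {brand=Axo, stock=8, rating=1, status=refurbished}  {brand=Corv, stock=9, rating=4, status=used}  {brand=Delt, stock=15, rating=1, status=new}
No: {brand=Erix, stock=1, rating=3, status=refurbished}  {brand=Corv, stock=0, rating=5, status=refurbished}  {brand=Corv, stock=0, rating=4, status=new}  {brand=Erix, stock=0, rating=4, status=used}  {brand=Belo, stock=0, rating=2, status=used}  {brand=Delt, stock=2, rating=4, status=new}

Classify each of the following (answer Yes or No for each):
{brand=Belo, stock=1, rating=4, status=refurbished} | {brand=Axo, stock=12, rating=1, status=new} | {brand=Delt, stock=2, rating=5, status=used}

No, Yes, No

'Yes' ⟺ stock ≥ 8.
{brand=Belo, stock=1, rating=4, status=refurbished}: No (stock = 1). {brand=Axo, stock=12, rating=1, status=new}: Yes (stock = 12). {brand=Delt, stock=2, rating=5, status=used}: No (stock = 2).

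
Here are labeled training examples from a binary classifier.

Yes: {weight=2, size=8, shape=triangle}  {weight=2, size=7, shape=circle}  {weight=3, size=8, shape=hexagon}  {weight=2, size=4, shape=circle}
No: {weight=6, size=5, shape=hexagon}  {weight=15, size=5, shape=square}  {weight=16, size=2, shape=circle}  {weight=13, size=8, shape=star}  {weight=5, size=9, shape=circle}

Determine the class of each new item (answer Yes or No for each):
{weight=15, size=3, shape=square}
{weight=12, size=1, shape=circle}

No, No

The common property of the 'Yes' items is: weight ≤ 3. No 'No' item has it.
{weight=15, size=3, shape=square} — weight = 15, hence No. {weight=12, size=1, shape=circle} — weight = 12, hence No.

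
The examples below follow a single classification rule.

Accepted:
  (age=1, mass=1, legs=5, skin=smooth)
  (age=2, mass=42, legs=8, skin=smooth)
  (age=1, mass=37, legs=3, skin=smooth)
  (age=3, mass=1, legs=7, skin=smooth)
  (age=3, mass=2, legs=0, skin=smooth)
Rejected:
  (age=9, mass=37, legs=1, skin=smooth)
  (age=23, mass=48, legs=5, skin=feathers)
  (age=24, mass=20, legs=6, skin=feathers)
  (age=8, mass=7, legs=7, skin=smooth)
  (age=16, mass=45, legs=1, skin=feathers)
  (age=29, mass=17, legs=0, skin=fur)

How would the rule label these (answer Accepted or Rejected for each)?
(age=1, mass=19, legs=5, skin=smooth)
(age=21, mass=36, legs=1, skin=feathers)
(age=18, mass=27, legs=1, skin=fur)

Accepted, Rejected, Rejected

The rule appears to be: age ≤ 3.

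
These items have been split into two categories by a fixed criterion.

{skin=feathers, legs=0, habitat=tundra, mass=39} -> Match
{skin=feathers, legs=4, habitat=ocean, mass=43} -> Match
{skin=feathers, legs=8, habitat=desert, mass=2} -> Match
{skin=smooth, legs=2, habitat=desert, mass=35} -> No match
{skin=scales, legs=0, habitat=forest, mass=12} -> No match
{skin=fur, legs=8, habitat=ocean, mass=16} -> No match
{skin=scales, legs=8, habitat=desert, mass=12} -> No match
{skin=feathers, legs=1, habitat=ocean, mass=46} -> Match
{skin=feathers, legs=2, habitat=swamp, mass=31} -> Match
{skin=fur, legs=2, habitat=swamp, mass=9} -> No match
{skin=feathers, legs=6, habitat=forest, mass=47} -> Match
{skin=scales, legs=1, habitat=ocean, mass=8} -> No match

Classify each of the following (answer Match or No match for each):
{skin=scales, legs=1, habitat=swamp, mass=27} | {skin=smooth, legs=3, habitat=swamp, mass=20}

Checking candidate rules against both groups, what survives is: skin is feathers.
{skin=scales, legs=1, habitat=swamp, mass=27} → skin is scales → No match.
{skin=smooth, legs=3, habitat=swamp, mass=20} → skin is smooth → No match.

No match, No match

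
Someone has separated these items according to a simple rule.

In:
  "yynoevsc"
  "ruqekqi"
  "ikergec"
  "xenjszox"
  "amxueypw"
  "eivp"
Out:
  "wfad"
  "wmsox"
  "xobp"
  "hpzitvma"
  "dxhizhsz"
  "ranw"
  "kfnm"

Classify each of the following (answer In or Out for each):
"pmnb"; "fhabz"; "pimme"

Out, Out, In

One predicate separates the groups cleanly: contains 'e'.
"pmnb": Out (no 'e').
"fhabz": Out (no 'e').
"pimme": In (has 'e').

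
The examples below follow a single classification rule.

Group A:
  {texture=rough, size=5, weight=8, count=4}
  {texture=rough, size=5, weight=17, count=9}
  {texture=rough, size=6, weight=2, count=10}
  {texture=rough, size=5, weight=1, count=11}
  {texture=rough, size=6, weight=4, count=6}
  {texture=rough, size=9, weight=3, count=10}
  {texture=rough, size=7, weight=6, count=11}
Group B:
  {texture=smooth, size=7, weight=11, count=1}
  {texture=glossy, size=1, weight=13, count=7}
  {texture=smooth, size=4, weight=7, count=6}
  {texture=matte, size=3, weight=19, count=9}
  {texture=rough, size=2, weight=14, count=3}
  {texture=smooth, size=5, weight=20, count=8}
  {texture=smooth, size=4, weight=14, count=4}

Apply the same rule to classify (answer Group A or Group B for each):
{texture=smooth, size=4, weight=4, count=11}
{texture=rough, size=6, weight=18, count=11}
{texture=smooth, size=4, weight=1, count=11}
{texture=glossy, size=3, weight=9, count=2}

Group B, Group A, Group B, Group B

'Group A' ⟺ texture is rough AND size ≥ 3.
{texture=smooth, size=4, weight=4, count=11} → texture is smooth, size = 4 → Group B.
{texture=rough, size=6, weight=18, count=11} → texture is rough, size = 6 → Group A.
{texture=smooth, size=4, weight=1, count=11} → texture is smooth, size = 4 → Group B.
{texture=glossy, size=3, weight=9, count=2} → texture is glossy, size = 3 → Group B.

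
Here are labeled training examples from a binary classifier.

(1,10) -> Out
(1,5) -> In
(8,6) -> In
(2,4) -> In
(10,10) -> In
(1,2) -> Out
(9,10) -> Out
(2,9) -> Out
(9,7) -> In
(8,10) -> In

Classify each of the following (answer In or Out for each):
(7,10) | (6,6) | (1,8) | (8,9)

Out, In, Out, Out

The rule appears to be: sum is even.
(7,10) → 7+10 = 17 → Out.
(6,6) → 6+6 = 12 → In.
(1,8) → 1+8 = 9 → Out.
(8,9) → 8+9 = 17 → Out.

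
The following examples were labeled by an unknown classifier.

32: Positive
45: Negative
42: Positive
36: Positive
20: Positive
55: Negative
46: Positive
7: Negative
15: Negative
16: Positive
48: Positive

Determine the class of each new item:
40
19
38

Positive, Negative, Positive

Checking candidate rules against both groups, what survives is: even.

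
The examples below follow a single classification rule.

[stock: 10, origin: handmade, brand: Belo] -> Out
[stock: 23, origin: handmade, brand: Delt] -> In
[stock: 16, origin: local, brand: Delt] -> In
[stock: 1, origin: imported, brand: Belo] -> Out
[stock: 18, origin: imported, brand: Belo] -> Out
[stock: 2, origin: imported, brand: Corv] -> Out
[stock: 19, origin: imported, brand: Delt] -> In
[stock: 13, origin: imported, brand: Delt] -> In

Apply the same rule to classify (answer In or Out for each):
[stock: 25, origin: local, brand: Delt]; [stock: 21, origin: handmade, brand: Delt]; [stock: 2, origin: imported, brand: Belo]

The rule appears to be: brand is Delt.
[stock: 25, origin: local, brand: Delt]: In (brand is Delt).
[stock: 21, origin: handmade, brand: Delt]: In (brand is Delt).
[stock: 2, origin: imported, brand: Belo]: Out (brand is Belo).

In, In, Out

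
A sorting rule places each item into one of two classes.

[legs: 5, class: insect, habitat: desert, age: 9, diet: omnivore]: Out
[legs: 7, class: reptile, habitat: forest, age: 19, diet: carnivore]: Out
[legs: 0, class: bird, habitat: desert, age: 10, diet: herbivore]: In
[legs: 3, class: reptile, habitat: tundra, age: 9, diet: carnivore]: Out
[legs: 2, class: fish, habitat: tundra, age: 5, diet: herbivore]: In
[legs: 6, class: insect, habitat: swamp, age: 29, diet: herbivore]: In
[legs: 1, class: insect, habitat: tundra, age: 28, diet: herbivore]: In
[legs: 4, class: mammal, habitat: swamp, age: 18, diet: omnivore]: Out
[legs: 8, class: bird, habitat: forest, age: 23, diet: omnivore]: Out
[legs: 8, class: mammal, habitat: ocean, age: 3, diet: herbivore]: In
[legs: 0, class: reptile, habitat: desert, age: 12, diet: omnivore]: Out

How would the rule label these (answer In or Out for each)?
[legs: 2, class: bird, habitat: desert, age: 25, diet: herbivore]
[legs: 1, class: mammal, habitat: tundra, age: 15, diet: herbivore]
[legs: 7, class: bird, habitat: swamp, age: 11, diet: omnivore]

In, In, Out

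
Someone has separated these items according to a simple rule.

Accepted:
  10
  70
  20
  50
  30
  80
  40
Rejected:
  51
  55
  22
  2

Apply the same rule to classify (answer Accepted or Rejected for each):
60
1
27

Looking at the examples, the only property every 'Accepted' case has and every 'Rejected' case lacks is: multiple of 10.
60: Accepted (60 = 10·6).
1: Rejected (1 = 10·0 + 1).
27: Rejected (27 = 10·2 + 7).

Accepted, Rejected, Rejected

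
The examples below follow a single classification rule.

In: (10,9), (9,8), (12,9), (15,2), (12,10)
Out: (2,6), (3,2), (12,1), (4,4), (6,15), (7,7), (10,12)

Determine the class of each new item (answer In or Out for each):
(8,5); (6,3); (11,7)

Out, Out, In

The simplest hypothesis consistent with all the labels is: first > second AND sum ≥ 14.
Out: (8,5), since 8 > 5, 8+5 = 13. Out: (6,3), since 6 > 3, 6+3 = 9. In: (11,7), since 11 > 7, 11+7 = 18.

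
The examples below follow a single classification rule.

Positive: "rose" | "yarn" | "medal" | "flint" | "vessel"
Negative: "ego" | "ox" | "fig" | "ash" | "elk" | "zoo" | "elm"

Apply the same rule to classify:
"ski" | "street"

All 'Positive' examples share one property — length ≥ 4 — and every 'Negative' example lacks it.
"ski" — length 3, hence Negative. "street" — length 6, hence Positive.

Negative, Positive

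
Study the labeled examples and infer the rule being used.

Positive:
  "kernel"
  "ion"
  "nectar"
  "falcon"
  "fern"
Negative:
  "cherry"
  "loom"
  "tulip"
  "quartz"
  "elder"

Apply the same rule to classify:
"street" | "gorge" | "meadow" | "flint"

Negative, Negative, Negative, Positive

The classifier is using: contains 'n'.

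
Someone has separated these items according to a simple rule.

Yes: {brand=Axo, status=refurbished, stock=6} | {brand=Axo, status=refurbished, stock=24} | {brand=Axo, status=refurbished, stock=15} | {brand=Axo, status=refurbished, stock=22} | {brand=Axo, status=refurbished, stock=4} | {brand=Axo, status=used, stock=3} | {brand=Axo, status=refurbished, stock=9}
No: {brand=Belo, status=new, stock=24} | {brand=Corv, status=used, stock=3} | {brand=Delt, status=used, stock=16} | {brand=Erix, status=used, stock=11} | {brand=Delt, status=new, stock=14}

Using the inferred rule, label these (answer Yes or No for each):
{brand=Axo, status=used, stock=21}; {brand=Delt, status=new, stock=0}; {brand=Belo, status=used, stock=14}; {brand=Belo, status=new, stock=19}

Yes, No, No, No

All 'Yes' examples share one property — brand is Axo — and every 'No' example lacks it.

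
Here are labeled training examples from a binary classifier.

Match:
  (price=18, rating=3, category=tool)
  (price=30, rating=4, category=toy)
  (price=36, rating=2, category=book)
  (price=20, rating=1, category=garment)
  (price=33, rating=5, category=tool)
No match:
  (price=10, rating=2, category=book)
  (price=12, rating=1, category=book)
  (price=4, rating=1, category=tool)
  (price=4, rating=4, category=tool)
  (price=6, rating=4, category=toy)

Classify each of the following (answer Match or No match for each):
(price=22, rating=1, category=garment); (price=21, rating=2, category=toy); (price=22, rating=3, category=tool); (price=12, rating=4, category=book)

Match, Match, Match, No match

Rule: price ≥ 18. This holds for each 'Match' example and fails for each 'No match' one.
(price=22, rating=1, category=garment): Match (price = 22).
(price=21, rating=2, category=toy): Match (price = 21).
(price=22, rating=3, category=tool): Match (price = 22).
(price=12, rating=4, category=book): No match (price = 12).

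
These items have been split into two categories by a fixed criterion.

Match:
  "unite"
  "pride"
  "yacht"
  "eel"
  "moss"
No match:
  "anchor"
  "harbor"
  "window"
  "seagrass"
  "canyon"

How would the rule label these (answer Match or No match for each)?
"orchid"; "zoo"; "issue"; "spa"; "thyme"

All 'Match' examples share one property — length ≤ 5 — and every 'No match' example lacks it.

No match, Match, Match, Match, Match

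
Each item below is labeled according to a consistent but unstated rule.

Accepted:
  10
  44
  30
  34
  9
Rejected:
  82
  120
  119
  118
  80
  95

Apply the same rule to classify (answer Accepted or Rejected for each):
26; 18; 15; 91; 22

Accepted, Accepted, Accepted, Rejected, Accepted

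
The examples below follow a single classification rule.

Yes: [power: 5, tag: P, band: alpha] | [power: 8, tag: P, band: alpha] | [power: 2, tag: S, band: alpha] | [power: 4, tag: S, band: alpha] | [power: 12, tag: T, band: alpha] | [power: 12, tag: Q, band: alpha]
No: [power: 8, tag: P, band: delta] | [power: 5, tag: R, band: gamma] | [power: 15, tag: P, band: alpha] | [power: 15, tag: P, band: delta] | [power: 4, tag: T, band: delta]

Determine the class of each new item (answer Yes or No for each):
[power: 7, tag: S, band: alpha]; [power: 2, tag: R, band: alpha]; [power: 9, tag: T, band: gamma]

Yes, Yes, No

The classifier is using: band is alpha AND power ≤ 12.
[power: 7, tag: S, band: alpha] → band is alpha, power = 7 → Yes. [power: 2, tag: R, band: alpha] → band is alpha, power = 2 → Yes. [power: 9, tag: T, band: gamma] → band is gamma, power = 9 → No.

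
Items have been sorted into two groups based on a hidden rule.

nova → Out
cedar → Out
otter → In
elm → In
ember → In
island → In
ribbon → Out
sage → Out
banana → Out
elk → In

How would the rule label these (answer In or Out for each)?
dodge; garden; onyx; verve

Out, Out, In, Out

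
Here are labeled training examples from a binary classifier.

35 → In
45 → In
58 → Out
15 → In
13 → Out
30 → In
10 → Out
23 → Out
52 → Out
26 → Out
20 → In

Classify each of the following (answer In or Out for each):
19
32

The classifier is using: multiple of 5 AND at least 13.
19: 19 = 5·3 + 4, 19 ≥ 13, fails the rule → Out. 32: 32 = 5·6 + 2, 32 ≥ 13, fails the rule → Out.

Out, Out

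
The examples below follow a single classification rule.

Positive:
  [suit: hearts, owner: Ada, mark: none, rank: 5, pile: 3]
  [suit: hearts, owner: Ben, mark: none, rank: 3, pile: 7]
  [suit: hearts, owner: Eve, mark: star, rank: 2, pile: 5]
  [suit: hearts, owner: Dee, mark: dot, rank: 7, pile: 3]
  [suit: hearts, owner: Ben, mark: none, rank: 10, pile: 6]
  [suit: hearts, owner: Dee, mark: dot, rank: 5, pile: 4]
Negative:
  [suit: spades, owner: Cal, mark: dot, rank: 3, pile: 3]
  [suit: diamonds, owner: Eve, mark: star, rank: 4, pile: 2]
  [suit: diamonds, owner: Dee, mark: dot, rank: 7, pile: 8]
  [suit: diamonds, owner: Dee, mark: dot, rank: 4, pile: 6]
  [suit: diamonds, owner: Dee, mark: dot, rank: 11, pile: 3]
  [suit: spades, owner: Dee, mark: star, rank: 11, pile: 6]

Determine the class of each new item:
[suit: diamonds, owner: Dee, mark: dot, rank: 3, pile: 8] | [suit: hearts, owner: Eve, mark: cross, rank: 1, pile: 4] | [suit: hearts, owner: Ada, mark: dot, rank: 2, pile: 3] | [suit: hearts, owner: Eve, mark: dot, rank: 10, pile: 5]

Every 'Positive' example satisfies: suit is hearts. None of the 'Negative' examples do.

Negative, Positive, Positive, Positive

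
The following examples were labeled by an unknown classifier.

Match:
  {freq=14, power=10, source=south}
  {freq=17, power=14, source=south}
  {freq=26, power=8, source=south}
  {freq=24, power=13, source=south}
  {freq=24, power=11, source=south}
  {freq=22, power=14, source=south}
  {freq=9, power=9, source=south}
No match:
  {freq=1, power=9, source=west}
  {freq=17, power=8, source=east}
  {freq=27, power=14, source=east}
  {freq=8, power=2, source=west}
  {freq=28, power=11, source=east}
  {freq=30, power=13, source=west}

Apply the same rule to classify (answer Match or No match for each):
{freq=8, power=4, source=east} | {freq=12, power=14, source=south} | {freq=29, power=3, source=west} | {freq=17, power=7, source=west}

No match, Match, No match, No match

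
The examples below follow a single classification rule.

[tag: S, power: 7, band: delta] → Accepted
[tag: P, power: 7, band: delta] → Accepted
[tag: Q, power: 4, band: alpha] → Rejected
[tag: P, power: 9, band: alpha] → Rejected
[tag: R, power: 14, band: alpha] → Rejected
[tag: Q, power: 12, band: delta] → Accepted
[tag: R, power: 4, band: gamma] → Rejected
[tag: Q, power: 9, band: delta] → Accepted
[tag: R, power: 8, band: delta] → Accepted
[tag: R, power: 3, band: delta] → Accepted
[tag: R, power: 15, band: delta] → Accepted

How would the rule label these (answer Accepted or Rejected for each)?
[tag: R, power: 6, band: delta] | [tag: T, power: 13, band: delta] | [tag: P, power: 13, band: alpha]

One predicate separates the groups cleanly: band is delta.

Accepted, Accepted, Rejected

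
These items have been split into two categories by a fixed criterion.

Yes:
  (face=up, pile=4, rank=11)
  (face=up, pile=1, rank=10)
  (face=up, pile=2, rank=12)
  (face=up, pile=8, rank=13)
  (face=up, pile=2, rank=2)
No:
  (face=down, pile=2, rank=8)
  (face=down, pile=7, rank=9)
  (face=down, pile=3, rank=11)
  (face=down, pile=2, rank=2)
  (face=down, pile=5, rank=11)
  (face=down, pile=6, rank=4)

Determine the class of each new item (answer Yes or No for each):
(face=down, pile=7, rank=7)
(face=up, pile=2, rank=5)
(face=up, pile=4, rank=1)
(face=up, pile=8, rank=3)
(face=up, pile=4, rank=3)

Every 'Yes' example satisfies: face is up. None of the 'No' examples do.
(face=down, pile=7, rank=7): face is down — doesn't qualify, so No. (face=up, pile=2, rank=5): face is up — satisfies this, so Yes. (face=up, pile=4, rank=1): face is up — satisfies this, so Yes. (face=up, pile=8, rank=3): face is up — satisfies this, so Yes. (face=up, pile=4, rank=3): face is up — satisfies this, so Yes.

No, Yes, Yes, Yes, Yes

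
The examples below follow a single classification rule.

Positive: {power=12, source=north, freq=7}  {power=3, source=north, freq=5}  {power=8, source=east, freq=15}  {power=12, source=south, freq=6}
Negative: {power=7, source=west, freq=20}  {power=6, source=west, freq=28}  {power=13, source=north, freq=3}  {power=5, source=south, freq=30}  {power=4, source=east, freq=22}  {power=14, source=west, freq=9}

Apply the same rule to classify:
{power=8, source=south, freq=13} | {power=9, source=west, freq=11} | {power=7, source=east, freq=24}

Positive, Positive, Negative

Rule: freq ≤ 15 AND power ≤ 12. This holds for each 'Positive' example and fails for each 'Negative' one.
Positive: {power=8, source=south, freq=13}, since freq = 13, power = 8. Positive: {power=9, source=west, freq=11}, since freq = 11, power = 9. Negative: {power=7, source=east, freq=24}, since freq = 24, power = 7.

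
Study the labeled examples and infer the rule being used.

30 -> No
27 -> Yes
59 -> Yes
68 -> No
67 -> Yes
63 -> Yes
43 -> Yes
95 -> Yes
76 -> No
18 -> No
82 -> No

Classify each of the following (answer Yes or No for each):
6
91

Every 'Yes' example satisfies: odd. None of the 'No' examples do.
6: No (6 is even).
91: Yes (91 is odd).

No, Yes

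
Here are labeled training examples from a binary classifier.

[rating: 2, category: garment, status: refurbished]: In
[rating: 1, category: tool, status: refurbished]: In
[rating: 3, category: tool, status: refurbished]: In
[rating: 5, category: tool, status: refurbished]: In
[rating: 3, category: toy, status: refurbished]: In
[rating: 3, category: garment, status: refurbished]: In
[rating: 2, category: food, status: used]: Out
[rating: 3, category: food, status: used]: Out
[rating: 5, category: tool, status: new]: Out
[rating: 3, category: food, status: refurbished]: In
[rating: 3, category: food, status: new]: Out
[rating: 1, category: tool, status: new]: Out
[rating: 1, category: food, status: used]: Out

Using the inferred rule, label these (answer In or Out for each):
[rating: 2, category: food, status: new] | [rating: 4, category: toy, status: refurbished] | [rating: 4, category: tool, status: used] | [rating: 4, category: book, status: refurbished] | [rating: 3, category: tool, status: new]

Out, In, Out, In, Out

Checking candidate rules against both groups, what survives is: status is refurbished.
[rating: 2, category: food, status: new] — status is new, hence Out. [rating: 4, category: toy, status: refurbished] — status is refurbished, hence In. [rating: 4, category: tool, status: used] — status is used, hence Out. [rating: 4, category: book, status: refurbished] — status is refurbished, hence In. [rating: 3, category: tool, status: new] — status is new, hence Out.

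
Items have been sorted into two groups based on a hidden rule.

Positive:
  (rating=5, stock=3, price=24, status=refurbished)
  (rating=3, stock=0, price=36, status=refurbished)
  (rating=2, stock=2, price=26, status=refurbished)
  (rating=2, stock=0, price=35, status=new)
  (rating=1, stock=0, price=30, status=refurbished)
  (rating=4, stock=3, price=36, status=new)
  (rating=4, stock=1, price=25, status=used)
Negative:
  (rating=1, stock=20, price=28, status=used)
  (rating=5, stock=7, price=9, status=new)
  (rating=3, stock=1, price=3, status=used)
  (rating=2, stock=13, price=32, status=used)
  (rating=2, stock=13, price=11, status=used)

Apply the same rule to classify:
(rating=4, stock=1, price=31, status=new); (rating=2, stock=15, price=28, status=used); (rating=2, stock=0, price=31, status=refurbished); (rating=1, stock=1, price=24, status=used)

Positive, Negative, Positive, Positive

Every 'Positive' example satisfies: stock ≤ 3 AND price ≥ 9. None of the 'Negative' examples do.
(rating=4, stock=1, price=31, status=new): stock = 1, price = 31 — satisfies this, so Positive.
(rating=2, stock=15, price=28, status=used): stock = 15, price = 28 — does not pass, so Negative.
(rating=2, stock=0, price=31, status=refurbished): stock = 0, price = 31 — satisfies this, so Positive.
(rating=1, stock=1, price=24, status=used): stock = 1, price = 24 — satisfies this, so Positive.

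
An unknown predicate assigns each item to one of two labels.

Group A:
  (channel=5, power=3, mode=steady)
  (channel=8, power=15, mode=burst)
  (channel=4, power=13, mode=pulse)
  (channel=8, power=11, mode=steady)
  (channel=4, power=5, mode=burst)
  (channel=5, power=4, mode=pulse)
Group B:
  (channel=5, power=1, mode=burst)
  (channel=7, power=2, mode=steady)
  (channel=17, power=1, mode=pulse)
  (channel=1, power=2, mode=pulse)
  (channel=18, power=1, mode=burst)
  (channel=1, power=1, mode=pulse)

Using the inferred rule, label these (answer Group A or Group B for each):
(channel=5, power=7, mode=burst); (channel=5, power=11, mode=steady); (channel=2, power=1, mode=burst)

Group A, Group A, Group B

Every 'Group A' example satisfies: power ≥ 3. None of the 'Group B' examples do.
(channel=5, power=7, mode=burst) → power = 7 → Group A.
(channel=5, power=11, mode=steady) → power = 11 → Group A.
(channel=2, power=1, mode=burst) → power = 1 → Group B.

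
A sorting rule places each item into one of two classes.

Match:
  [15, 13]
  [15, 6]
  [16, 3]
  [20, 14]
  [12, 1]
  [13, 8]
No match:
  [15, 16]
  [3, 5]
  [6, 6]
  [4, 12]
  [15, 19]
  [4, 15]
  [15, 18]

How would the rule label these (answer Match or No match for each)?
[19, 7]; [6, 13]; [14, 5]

Match, No match, Match

A rule that fits every label: first > second — true of each 'Match' example, false of each 'No match' one.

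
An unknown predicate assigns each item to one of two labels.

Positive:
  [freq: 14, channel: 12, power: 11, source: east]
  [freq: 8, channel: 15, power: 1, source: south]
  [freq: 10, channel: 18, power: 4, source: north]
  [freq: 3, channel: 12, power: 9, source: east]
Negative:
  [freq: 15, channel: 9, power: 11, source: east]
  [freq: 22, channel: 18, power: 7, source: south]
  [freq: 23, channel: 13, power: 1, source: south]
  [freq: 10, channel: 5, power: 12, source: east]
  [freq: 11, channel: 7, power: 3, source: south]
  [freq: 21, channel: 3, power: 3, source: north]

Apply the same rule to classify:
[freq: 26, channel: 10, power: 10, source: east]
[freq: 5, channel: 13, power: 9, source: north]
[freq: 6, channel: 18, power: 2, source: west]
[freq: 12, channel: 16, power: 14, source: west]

The rule appears to be: channel ≥ 9 AND freq ≤ 14.
Negative: [freq: 26, channel: 10, power: 10, source: east], since channel = 10, freq = 26. Positive: [freq: 5, channel: 13, power: 9, source: north], since channel = 13, freq = 5. Positive: [freq: 6, channel: 18, power: 2, source: west], since channel = 18, freq = 6. Positive: [freq: 12, channel: 16, power: 14, source: west], since channel = 16, freq = 12.

Negative, Positive, Positive, Positive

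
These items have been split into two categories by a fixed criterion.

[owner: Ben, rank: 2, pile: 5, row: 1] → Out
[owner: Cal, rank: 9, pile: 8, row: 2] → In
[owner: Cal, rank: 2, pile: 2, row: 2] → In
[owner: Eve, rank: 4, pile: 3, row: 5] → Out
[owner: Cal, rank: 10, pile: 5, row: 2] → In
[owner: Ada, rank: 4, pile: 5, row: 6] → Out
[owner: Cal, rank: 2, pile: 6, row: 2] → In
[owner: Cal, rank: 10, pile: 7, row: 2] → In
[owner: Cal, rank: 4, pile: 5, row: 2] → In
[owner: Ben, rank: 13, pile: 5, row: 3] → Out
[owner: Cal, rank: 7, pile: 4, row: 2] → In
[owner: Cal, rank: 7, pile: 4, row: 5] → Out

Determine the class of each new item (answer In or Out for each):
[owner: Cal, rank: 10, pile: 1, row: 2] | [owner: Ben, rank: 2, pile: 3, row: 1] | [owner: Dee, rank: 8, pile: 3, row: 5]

In, Out, Out

All 'In' examples share one property — row = 2 — and every 'Out' example lacks it.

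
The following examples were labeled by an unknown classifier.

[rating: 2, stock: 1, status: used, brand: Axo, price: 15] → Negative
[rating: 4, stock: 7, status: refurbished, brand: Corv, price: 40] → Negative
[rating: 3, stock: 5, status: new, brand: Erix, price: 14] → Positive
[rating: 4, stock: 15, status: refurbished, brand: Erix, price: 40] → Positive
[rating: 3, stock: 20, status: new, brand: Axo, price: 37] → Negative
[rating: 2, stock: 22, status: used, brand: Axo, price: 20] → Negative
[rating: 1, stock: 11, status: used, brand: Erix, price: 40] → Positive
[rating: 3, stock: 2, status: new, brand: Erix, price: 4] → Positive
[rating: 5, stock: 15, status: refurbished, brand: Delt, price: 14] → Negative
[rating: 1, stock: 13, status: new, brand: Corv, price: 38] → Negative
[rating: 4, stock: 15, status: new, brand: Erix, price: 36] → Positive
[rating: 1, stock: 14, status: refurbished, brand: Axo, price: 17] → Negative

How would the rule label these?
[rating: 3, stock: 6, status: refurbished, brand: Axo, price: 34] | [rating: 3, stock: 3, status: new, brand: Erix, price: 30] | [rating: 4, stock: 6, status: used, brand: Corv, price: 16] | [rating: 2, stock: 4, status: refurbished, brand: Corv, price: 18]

The simplest hypothesis consistent with all the labels is: brand is Erix.
[rating: 3, stock: 6, status: refurbished, brand: Axo, price: 34] — brand is Axo, hence Negative.
[rating: 3, stock: 3, status: new, brand: Erix, price: 30] — brand is Erix, hence Positive.
[rating: 4, stock: 6, status: used, brand: Corv, price: 16] — brand is Corv, hence Negative.
[rating: 2, stock: 4, status: refurbished, brand: Corv, price: 18] — brand is Corv, hence Negative.

Negative, Positive, Negative, Negative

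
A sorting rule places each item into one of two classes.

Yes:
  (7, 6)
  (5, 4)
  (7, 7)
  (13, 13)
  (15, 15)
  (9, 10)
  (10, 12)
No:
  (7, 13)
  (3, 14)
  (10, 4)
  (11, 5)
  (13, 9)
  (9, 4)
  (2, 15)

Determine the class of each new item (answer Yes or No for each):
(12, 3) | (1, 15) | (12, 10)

A rule that fits every label: |first − second| ≤ 2 — true of each 'Yes' example, false of each 'No' one.
(12, 3): No (|12−3| = 9).
(1, 15): No (|1−15| = 14).
(12, 10): Yes (|12−10| = 2).

No, No, Yes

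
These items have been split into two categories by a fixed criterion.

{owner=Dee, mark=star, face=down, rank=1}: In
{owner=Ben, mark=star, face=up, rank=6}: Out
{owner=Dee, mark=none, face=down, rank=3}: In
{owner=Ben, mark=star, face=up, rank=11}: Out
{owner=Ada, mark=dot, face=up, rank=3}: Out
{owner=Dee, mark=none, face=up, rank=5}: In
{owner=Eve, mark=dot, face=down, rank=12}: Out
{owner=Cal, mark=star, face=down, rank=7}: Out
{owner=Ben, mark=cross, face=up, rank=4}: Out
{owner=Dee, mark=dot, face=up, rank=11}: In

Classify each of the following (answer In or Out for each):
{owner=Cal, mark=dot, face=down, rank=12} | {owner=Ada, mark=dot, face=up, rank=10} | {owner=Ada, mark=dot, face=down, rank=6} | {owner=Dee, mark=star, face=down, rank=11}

The pattern is that an item is 'In' exactly when: owner is Dee.
{owner=Cal, mark=dot, face=down, rank=12} → owner is Cal → Out.
{owner=Ada, mark=dot, face=up, rank=10} → owner is Ada → Out.
{owner=Ada, mark=dot, face=down, rank=6} → owner is Ada → Out.
{owner=Dee, mark=star, face=down, rank=11} → owner is Dee → In.

Out, Out, Out, In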